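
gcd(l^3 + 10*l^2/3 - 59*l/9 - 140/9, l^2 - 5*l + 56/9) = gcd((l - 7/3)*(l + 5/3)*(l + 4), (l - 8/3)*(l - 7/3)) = l - 7/3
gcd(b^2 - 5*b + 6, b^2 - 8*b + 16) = 1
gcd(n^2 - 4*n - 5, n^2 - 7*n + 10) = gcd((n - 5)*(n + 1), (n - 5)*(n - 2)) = n - 5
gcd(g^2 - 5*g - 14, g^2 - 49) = g - 7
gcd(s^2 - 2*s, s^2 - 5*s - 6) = 1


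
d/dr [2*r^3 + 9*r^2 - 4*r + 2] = 6*r^2 + 18*r - 4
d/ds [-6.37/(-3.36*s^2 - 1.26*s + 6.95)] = (-42.8064*s - 8.0262)/(3.36*s^2 + 1.26*s - 6.95)^2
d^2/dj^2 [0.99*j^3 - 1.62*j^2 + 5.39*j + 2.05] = 5.94*j - 3.24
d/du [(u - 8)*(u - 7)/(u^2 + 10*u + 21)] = 5*(5*u^2 - 14*u - 175)/(u^4 + 20*u^3 + 142*u^2 + 420*u + 441)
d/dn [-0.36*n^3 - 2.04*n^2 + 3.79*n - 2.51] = -1.08*n^2 - 4.08*n + 3.79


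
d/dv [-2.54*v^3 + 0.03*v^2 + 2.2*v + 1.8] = -7.62*v^2 + 0.06*v + 2.2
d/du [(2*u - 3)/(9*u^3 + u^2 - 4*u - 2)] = (18*u^3 + 2*u^2 - 8*u - (2*u - 3)*(27*u^2 + 2*u - 4) - 4)/(9*u^3 + u^2 - 4*u - 2)^2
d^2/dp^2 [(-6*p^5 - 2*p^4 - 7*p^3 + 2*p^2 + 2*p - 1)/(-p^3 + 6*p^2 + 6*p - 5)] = 4*(3*p^9 - 54*p^8 + 270*p^7 + 956*p^6 - 9*p^5 - 1434*p^4 + 746*p^3 - 180*p^2 + 219*p - 22)/(p^9 - 18*p^8 + 90*p^7 + 15*p^6 - 720*p^5 - 288*p^4 + 939*p^3 + 90*p^2 - 450*p + 125)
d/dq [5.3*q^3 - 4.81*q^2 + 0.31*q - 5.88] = 15.9*q^2 - 9.62*q + 0.31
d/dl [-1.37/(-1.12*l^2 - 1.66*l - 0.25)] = (-3.0688*l - 2.2742)/(1.12*l^2 + 1.66*l + 0.25)^2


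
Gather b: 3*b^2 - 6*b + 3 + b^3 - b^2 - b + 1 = b^3 + 2*b^2 - 7*b + 4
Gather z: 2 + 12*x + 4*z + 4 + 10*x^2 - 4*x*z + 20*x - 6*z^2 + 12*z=10*x^2 + 32*x - 6*z^2 + z*(16 - 4*x) + 6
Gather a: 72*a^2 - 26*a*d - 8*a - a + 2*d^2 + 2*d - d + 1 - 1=72*a^2 + a*(-26*d - 9) + 2*d^2 + d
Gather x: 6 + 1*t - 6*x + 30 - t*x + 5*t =6*t + x*(-t - 6) + 36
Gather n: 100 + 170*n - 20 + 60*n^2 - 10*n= 60*n^2 + 160*n + 80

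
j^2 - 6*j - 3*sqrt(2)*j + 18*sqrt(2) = (j - 6)*(j - 3*sqrt(2))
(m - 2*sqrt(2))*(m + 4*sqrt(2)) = m^2 + 2*sqrt(2)*m - 16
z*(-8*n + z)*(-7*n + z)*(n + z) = 56*n^3*z + 41*n^2*z^2 - 14*n*z^3 + z^4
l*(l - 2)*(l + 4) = l^3 + 2*l^2 - 8*l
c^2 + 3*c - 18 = (c - 3)*(c + 6)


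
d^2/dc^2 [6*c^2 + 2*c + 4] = 12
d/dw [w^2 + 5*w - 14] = 2*w + 5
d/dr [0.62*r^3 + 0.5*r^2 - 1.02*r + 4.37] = 1.86*r^2 + 1.0*r - 1.02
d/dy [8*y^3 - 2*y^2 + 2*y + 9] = 24*y^2 - 4*y + 2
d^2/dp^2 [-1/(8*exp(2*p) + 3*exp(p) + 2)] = (-2*(16*exp(p) + 3)^2*exp(p) + (32*exp(p) + 3)*(8*exp(2*p) + 3*exp(p) + 2))*exp(p)/(8*exp(2*p) + 3*exp(p) + 2)^3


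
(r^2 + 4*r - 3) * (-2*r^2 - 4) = -2*r^4 - 8*r^3 + 2*r^2 - 16*r + 12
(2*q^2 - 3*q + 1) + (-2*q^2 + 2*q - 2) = -q - 1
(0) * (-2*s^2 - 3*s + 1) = 0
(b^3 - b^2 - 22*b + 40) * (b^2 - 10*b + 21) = b^5 - 11*b^4 + 9*b^3 + 239*b^2 - 862*b + 840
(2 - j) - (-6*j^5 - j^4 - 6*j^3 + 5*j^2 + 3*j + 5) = 6*j^5 + j^4 + 6*j^3 - 5*j^2 - 4*j - 3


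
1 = 1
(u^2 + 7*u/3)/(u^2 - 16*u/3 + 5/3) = u*(3*u + 7)/(3*u^2 - 16*u + 5)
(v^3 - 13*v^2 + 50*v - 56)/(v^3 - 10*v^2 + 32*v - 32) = (v - 7)/(v - 4)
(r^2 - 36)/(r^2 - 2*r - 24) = (r + 6)/(r + 4)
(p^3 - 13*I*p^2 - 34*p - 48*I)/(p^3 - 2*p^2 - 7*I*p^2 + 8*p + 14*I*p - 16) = (p - 6*I)/(p - 2)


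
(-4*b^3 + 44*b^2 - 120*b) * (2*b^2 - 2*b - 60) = -8*b^5 + 96*b^4 - 88*b^3 - 2400*b^2 + 7200*b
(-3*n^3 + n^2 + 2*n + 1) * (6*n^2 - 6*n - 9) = -18*n^5 + 24*n^4 + 33*n^3 - 15*n^2 - 24*n - 9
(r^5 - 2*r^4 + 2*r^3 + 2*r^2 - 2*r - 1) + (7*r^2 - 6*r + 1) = r^5 - 2*r^4 + 2*r^3 + 9*r^2 - 8*r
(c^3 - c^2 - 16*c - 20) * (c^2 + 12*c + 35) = c^5 + 11*c^4 + 7*c^3 - 247*c^2 - 800*c - 700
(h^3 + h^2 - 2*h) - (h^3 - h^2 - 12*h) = 2*h^2 + 10*h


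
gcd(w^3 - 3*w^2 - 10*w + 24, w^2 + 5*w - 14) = w - 2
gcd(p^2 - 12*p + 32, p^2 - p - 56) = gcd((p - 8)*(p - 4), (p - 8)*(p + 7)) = p - 8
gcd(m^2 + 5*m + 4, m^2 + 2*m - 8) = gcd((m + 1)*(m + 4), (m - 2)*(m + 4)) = m + 4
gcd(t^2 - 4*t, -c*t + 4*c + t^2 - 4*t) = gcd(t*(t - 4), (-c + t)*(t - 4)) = t - 4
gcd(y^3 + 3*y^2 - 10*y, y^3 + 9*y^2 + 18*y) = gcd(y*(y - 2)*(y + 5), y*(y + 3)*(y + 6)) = y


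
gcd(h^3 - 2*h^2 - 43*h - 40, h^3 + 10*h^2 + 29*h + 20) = h^2 + 6*h + 5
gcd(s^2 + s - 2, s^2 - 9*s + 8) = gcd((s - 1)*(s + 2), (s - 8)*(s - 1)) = s - 1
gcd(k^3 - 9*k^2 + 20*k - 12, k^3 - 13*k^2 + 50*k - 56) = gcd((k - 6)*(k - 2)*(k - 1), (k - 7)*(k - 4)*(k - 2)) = k - 2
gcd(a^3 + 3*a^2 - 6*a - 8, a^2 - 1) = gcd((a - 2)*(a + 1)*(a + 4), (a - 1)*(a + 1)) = a + 1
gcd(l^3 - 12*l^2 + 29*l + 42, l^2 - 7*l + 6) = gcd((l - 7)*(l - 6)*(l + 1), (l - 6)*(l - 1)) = l - 6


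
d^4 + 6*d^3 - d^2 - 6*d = d*(d - 1)*(d + 1)*(d + 6)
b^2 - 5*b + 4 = (b - 4)*(b - 1)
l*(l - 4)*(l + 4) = l^3 - 16*l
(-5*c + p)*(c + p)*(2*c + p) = -10*c^3 - 13*c^2*p - 2*c*p^2 + p^3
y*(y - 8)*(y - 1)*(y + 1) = y^4 - 8*y^3 - y^2 + 8*y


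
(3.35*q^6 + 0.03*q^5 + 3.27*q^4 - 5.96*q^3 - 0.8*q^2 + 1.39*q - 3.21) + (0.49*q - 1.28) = 3.35*q^6 + 0.03*q^5 + 3.27*q^4 - 5.96*q^3 - 0.8*q^2 + 1.88*q - 4.49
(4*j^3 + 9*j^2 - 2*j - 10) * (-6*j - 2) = -24*j^4 - 62*j^3 - 6*j^2 + 64*j + 20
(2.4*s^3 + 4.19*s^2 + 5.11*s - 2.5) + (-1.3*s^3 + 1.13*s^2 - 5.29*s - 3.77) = 1.1*s^3 + 5.32*s^2 - 0.18*s - 6.27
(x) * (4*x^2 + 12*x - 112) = 4*x^3 + 12*x^2 - 112*x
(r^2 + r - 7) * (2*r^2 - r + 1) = 2*r^4 + r^3 - 14*r^2 + 8*r - 7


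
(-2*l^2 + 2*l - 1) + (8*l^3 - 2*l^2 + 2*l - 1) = 8*l^3 - 4*l^2 + 4*l - 2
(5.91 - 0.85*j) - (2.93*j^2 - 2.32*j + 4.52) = -2.93*j^2 + 1.47*j + 1.39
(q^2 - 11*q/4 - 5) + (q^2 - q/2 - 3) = 2*q^2 - 13*q/4 - 8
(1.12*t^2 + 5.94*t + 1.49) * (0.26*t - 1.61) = 0.2912*t^3 - 0.2588*t^2 - 9.176*t - 2.3989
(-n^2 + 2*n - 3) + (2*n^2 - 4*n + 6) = n^2 - 2*n + 3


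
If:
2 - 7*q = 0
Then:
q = 2/7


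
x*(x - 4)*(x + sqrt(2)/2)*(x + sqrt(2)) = x^4 - 4*x^3 + 3*sqrt(2)*x^3/2 - 6*sqrt(2)*x^2 + x^2 - 4*x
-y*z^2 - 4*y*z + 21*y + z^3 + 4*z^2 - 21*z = (-y + z)*(z - 3)*(z + 7)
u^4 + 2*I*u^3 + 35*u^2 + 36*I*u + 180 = (u - 5*I)*(u - 2*I)*(u + 3*I)*(u + 6*I)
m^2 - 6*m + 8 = (m - 4)*(m - 2)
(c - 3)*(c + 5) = c^2 + 2*c - 15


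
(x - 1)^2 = x^2 - 2*x + 1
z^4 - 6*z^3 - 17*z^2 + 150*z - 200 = (z - 5)*(z - 4)*(z - 2)*(z + 5)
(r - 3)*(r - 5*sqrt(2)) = r^2 - 5*sqrt(2)*r - 3*r + 15*sqrt(2)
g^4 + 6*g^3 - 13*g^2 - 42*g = g*(g - 3)*(g + 2)*(g + 7)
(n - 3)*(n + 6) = n^2 + 3*n - 18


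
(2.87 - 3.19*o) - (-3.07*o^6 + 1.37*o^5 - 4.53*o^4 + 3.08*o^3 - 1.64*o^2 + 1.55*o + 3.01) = 3.07*o^6 - 1.37*o^5 + 4.53*o^4 - 3.08*o^3 + 1.64*o^2 - 4.74*o - 0.14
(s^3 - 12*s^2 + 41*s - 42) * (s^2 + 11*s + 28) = s^5 - s^4 - 63*s^3 + 73*s^2 + 686*s - 1176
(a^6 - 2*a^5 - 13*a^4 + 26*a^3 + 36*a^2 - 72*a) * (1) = a^6 - 2*a^5 - 13*a^4 + 26*a^3 + 36*a^2 - 72*a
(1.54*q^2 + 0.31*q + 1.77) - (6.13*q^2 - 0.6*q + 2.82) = -4.59*q^2 + 0.91*q - 1.05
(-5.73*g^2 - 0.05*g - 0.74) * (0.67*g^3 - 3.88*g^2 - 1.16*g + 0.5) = -3.8391*g^5 + 22.1989*g^4 + 6.345*g^3 + 0.0641999999999998*g^2 + 0.8334*g - 0.37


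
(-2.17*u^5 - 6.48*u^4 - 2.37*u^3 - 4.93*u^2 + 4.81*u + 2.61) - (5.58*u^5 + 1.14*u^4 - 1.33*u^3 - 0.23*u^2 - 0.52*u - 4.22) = -7.75*u^5 - 7.62*u^4 - 1.04*u^3 - 4.7*u^2 + 5.33*u + 6.83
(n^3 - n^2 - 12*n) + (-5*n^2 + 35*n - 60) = n^3 - 6*n^2 + 23*n - 60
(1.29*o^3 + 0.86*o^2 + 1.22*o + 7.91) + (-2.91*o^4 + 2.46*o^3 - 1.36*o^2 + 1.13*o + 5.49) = -2.91*o^4 + 3.75*o^3 - 0.5*o^2 + 2.35*o + 13.4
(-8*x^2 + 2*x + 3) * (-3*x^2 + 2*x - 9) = 24*x^4 - 22*x^3 + 67*x^2 - 12*x - 27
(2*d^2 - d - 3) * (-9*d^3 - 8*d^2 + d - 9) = -18*d^5 - 7*d^4 + 37*d^3 + 5*d^2 + 6*d + 27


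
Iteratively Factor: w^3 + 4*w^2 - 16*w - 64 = (w - 4)*(w^2 + 8*w + 16) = (w - 4)*(w + 4)*(w + 4)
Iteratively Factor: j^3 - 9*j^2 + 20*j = (j - 5)*(j^2 - 4*j) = (j - 5)*(j - 4)*(j)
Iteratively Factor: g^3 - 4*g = (g)*(g^2 - 4) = g*(g - 2)*(g + 2)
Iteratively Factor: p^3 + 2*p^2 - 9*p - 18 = (p + 2)*(p^2 - 9) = (p + 2)*(p + 3)*(p - 3)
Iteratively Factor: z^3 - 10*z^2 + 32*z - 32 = (z - 4)*(z^2 - 6*z + 8) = (z - 4)*(z - 2)*(z - 4)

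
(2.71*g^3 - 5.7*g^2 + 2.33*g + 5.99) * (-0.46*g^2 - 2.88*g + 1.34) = -1.2466*g^5 - 5.1828*g^4 + 18.9756*g^3 - 17.1038*g^2 - 14.129*g + 8.0266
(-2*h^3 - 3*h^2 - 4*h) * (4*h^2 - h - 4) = -8*h^5 - 10*h^4 - 5*h^3 + 16*h^2 + 16*h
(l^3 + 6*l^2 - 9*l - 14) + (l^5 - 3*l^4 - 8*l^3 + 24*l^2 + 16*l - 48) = l^5 - 3*l^4 - 7*l^3 + 30*l^2 + 7*l - 62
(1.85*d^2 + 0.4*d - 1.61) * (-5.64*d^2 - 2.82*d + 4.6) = -10.434*d^4 - 7.473*d^3 + 16.4624*d^2 + 6.3802*d - 7.406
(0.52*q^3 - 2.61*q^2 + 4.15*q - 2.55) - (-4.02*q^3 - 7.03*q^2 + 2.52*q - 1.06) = 4.54*q^3 + 4.42*q^2 + 1.63*q - 1.49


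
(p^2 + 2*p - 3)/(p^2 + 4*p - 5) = (p + 3)/(p + 5)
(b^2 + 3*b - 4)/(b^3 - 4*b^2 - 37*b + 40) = (b + 4)/(b^2 - 3*b - 40)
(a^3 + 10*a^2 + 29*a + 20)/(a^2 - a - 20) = (a^2 + 6*a + 5)/(a - 5)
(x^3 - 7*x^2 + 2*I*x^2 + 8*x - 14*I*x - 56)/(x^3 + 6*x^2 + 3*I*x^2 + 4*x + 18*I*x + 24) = (x^2 - x*(7 + 2*I) + 14*I)/(x^2 + x*(6 - I) - 6*I)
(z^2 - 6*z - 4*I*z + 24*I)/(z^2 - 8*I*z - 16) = (z - 6)/(z - 4*I)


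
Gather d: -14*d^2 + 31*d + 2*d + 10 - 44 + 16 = -14*d^2 + 33*d - 18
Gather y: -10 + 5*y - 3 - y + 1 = 4*y - 12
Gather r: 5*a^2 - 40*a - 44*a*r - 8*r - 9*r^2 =5*a^2 - 40*a - 9*r^2 + r*(-44*a - 8)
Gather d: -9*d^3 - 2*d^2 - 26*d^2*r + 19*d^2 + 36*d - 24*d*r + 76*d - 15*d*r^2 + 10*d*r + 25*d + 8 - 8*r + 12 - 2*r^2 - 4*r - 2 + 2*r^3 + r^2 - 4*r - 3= -9*d^3 + d^2*(17 - 26*r) + d*(-15*r^2 - 14*r + 137) + 2*r^3 - r^2 - 16*r + 15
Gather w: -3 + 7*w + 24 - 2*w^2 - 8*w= -2*w^2 - w + 21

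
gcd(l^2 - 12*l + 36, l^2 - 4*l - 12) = l - 6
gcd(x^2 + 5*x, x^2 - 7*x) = x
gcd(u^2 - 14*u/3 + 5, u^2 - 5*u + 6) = u - 3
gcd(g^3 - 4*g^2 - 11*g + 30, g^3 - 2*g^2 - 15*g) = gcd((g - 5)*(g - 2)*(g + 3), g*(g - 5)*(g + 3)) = g^2 - 2*g - 15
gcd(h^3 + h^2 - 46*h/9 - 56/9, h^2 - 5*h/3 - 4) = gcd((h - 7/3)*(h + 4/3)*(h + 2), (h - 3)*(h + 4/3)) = h + 4/3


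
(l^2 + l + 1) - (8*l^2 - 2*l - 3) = -7*l^2 + 3*l + 4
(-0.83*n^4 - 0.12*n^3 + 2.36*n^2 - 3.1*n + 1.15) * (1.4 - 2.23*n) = 1.8509*n^5 - 0.8944*n^4 - 5.4308*n^3 + 10.217*n^2 - 6.9045*n + 1.61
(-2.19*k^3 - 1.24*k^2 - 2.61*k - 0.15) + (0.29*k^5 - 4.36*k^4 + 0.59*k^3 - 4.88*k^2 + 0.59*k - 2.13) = 0.29*k^5 - 4.36*k^4 - 1.6*k^3 - 6.12*k^2 - 2.02*k - 2.28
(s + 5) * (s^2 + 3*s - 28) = s^3 + 8*s^2 - 13*s - 140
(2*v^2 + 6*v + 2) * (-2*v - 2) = -4*v^3 - 16*v^2 - 16*v - 4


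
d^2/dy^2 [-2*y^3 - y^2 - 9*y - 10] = -12*y - 2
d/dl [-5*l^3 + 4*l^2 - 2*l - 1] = -15*l^2 + 8*l - 2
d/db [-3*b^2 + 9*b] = 9 - 6*b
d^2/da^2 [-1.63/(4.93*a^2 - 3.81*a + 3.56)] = (79.233974*a^2 - 61.233558*a - 1.63*(9.86*a - 3.81)*(19.72*a - 7.62) + 57.215608)/(4.93*a^2 - 3.81*a + 3.56)^3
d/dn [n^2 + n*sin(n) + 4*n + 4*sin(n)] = n*cos(n) + 2*n + sin(n) + 4*cos(n) + 4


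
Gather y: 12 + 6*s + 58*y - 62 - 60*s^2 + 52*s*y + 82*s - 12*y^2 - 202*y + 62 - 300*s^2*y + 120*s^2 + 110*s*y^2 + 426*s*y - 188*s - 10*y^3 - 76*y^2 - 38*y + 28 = 60*s^2 - 100*s - 10*y^3 + y^2*(110*s - 88) + y*(-300*s^2 + 478*s - 182) + 40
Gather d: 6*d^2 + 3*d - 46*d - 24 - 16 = 6*d^2 - 43*d - 40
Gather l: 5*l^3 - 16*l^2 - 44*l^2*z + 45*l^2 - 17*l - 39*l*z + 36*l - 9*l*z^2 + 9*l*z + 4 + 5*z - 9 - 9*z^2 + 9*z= 5*l^3 + l^2*(29 - 44*z) + l*(-9*z^2 - 30*z + 19) - 9*z^2 + 14*z - 5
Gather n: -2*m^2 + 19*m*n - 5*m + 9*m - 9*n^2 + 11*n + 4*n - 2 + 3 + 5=-2*m^2 + 4*m - 9*n^2 + n*(19*m + 15) + 6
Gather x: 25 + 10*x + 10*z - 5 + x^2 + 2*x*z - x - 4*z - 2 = x^2 + x*(2*z + 9) + 6*z + 18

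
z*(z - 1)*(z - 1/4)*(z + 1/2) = z^4 - 3*z^3/4 - 3*z^2/8 + z/8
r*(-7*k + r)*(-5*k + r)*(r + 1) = 35*k^2*r^2 + 35*k^2*r - 12*k*r^3 - 12*k*r^2 + r^4 + r^3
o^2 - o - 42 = (o - 7)*(o + 6)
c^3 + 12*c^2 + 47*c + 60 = (c + 3)*(c + 4)*(c + 5)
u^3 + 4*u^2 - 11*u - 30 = (u - 3)*(u + 2)*(u + 5)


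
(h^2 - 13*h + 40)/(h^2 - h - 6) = (-h^2 + 13*h - 40)/(-h^2 + h + 6)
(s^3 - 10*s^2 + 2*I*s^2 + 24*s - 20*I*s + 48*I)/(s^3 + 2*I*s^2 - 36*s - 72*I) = (s - 4)/(s + 6)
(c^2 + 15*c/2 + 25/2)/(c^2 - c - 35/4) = 2*(c + 5)/(2*c - 7)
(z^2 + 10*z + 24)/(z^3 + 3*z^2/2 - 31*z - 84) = 2*(z + 6)/(2*z^2 - 5*z - 42)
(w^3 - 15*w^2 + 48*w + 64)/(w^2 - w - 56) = (w^2 - 7*w - 8)/(w + 7)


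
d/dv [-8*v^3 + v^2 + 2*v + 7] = -24*v^2 + 2*v + 2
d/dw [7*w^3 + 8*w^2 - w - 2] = 21*w^2 + 16*w - 1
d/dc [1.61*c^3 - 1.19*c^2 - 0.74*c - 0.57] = 4.83*c^2 - 2.38*c - 0.74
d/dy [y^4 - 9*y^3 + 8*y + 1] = 4*y^3 - 27*y^2 + 8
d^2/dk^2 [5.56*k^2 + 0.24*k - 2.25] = 11.1200000000000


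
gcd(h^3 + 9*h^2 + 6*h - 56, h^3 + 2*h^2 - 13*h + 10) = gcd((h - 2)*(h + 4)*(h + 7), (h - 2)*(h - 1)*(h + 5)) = h - 2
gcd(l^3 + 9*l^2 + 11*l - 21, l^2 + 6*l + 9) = l + 3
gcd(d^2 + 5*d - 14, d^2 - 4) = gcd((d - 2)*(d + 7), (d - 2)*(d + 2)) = d - 2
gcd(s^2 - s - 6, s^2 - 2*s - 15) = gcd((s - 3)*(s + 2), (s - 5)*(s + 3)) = 1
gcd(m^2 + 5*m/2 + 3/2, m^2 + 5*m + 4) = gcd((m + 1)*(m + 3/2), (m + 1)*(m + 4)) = m + 1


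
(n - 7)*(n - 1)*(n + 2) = n^3 - 6*n^2 - 9*n + 14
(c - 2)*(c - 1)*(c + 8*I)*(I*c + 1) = I*c^4 - 7*c^3 - 3*I*c^3 + 21*c^2 + 10*I*c^2 - 14*c - 24*I*c + 16*I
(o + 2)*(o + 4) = o^2 + 6*o + 8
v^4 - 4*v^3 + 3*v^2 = v^2*(v - 3)*(v - 1)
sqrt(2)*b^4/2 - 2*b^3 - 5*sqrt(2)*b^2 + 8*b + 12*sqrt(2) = (b - 2)*(b - 3*sqrt(2))*(b + sqrt(2))*(sqrt(2)*b/2 + sqrt(2))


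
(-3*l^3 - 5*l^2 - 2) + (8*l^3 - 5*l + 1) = 5*l^3 - 5*l^2 - 5*l - 1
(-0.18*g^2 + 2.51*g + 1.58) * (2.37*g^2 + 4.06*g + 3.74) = -0.4266*g^4 + 5.2179*g^3 + 13.262*g^2 + 15.8022*g + 5.9092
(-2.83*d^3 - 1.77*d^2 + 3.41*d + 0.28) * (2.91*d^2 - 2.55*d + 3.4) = -8.2353*d^5 + 2.0658*d^4 + 4.8146*d^3 - 13.8987*d^2 + 10.88*d + 0.952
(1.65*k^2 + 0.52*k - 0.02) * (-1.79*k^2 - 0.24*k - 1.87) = -2.9535*k^4 - 1.3268*k^3 - 3.1745*k^2 - 0.9676*k + 0.0374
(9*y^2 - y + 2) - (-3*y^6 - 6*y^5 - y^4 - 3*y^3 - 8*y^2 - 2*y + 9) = 3*y^6 + 6*y^5 + y^4 + 3*y^3 + 17*y^2 + y - 7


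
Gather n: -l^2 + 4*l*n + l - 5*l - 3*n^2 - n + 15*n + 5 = -l^2 - 4*l - 3*n^2 + n*(4*l + 14) + 5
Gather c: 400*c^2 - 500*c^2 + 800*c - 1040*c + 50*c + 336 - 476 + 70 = -100*c^2 - 190*c - 70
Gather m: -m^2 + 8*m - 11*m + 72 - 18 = -m^2 - 3*m + 54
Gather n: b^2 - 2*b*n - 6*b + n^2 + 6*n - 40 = b^2 - 6*b + n^2 + n*(6 - 2*b) - 40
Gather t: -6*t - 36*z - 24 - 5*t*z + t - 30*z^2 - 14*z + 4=t*(-5*z - 5) - 30*z^2 - 50*z - 20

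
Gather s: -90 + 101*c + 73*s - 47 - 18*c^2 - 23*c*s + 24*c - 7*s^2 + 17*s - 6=-18*c^2 + 125*c - 7*s^2 + s*(90 - 23*c) - 143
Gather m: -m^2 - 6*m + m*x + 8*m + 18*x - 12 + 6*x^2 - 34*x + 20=-m^2 + m*(x + 2) + 6*x^2 - 16*x + 8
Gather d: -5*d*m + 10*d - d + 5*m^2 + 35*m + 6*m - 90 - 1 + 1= d*(9 - 5*m) + 5*m^2 + 41*m - 90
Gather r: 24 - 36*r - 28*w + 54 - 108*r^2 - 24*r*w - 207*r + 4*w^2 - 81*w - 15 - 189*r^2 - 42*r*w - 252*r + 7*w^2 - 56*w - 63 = -297*r^2 + r*(-66*w - 495) + 11*w^2 - 165*w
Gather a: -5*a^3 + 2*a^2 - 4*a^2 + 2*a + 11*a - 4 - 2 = -5*a^3 - 2*a^2 + 13*a - 6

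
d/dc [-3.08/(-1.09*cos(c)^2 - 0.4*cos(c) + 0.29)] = (6.7144*cos(c) + 1.232)*sin(c)/(1.09*cos(c)^2 + 0.4*cos(c) - 0.29)^2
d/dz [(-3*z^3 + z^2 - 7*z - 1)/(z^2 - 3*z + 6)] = (-3*z^4 + 18*z^3 - 50*z^2 + 14*z - 45)/(z^4 - 6*z^3 + 21*z^2 - 36*z + 36)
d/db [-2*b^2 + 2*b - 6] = 2 - 4*b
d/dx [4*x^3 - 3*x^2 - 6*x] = 12*x^2 - 6*x - 6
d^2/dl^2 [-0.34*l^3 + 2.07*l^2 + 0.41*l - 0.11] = 4.14 - 2.04*l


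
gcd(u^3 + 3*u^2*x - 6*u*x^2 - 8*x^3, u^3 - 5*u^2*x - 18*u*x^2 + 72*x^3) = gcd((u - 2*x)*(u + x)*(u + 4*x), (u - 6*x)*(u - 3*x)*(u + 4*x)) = u + 4*x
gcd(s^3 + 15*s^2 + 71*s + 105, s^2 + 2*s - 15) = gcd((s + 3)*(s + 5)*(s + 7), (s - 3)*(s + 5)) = s + 5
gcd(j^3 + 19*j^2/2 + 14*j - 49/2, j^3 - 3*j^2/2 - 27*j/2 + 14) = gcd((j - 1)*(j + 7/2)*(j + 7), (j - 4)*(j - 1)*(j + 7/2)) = j^2 + 5*j/2 - 7/2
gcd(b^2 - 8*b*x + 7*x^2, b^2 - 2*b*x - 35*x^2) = -b + 7*x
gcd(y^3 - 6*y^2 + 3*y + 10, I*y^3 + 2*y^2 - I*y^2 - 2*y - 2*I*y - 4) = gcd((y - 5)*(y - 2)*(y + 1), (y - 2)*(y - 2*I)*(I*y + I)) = y^2 - y - 2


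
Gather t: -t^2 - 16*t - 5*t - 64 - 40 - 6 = -t^2 - 21*t - 110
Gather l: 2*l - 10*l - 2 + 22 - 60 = -8*l - 40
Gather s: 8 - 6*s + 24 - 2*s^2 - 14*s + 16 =-2*s^2 - 20*s + 48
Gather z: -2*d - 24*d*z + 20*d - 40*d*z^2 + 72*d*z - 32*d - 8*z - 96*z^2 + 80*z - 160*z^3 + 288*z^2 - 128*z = -14*d - 160*z^3 + z^2*(192 - 40*d) + z*(48*d - 56)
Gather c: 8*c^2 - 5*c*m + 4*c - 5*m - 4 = 8*c^2 + c*(4 - 5*m) - 5*m - 4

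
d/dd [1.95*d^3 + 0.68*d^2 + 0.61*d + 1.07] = 5.85*d^2 + 1.36*d + 0.61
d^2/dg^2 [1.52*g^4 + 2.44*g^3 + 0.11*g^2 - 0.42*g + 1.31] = 18.24*g^2 + 14.64*g + 0.22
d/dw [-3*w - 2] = -3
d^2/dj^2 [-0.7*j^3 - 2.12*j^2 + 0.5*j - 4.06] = -4.2*j - 4.24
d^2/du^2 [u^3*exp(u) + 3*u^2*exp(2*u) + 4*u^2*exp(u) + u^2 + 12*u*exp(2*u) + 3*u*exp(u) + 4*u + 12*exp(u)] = u^3*exp(u) + 12*u^2*exp(2*u) + 10*u^2*exp(u) + 72*u*exp(2*u) + 25*u*exp(u) + 54*exp(2*u) + 26*exp(u) + 2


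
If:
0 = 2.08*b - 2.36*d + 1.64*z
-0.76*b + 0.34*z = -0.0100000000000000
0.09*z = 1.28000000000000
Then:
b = 6.38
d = 15.50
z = 14.22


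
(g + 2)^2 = g^2 + 4*g + 4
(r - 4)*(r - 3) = r^2 - 7*r + 12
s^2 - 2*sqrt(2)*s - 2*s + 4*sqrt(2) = (s - 2)*(s - 2*sqrt(2))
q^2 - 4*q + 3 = (q - 3)*(q - 1)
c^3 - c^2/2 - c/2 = c*(c - 1)*(c + 1/2)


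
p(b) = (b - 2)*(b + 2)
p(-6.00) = 32.00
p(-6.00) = 32.00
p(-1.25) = -2.44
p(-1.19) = -2.58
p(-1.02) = -2.96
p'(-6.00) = -12.00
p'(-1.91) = -3.82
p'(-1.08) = -2.16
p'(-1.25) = -2.50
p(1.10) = -2.79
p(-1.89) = -0.43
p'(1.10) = 2.20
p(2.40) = 1.76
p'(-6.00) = -12.00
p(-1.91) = -0.35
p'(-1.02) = -2.04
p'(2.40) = 4.80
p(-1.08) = -2.83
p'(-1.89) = -3.78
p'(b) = 2*b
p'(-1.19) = -2.38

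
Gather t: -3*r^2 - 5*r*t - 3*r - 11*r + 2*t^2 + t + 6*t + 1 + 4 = -3*r^2 - 14*r + 2*t^2 + t*(7 - 5*r) + 5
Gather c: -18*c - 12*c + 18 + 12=30 - 30*c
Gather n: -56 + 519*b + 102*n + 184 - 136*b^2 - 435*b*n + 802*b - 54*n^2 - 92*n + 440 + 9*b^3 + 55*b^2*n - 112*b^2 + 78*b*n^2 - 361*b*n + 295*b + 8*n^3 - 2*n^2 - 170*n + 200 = 9*b^3 - 248*b^2 + 1616*b + 8*n^3 + n^2*(78*b - 56) + n*(55*b^2 - 796*b - 160) + 768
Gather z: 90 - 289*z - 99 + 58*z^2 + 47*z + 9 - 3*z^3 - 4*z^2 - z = -3*z^3 + 54*z^2 - 243*z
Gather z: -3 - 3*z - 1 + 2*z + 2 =-z - 2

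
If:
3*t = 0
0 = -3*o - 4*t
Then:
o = 0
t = 0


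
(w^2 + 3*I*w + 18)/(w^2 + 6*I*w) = (w - 3*I)/w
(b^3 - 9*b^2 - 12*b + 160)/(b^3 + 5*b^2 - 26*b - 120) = (b - 8)/(b + 6)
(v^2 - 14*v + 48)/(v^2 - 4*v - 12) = (v - 8)/(v + 2)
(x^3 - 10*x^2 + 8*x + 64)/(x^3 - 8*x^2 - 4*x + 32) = (x - 4)/(x - 2)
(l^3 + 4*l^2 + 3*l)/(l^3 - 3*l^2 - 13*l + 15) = l*(l + 1)/(l^2 - 6*l + 5)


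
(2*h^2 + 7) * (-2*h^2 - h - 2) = -4*h^4 - 2*h^3 - 18*h^2 - 7*h - 14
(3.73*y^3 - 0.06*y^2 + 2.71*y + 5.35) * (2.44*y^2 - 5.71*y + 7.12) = 9.1012*y^5 - 21.4447*y^4 + 33.5126*y^3 - 2.8473*y^2 - 11.2533*y + 38.092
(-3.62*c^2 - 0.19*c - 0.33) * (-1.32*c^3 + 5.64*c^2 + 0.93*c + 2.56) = 4.7784*c^5 - 20.166*c^4 - 4.0026*c^3 - 11.3051*c^2 - 0.7933*c - 0.8448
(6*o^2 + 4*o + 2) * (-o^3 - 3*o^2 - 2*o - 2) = -6*o^5 - 22*o^4 - 26*o^3 - 26*o^2 - 12*o - 4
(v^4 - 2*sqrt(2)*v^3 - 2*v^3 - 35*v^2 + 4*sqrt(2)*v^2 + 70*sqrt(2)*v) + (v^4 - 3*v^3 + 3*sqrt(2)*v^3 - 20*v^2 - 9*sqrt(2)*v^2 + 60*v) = 2*v^4 - 5*v^3 + sqrt(2)*v^3 - 55*v^2 - 5*sqrt(2)*v^2 + 60*v + 70*sqrt(2)*v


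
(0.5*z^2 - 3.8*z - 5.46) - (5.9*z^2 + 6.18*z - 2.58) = -5.4*z^2 - 9.98*z - 2.88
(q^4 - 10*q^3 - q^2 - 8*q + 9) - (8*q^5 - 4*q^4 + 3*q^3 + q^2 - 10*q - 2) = -8*q^5 + 5*q^4 - 13*q^3 - 2*q^2 + 2*q + 11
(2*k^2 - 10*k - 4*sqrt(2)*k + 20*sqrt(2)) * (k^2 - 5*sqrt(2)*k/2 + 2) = 2*k^4 - 9*sqrt(2)*k^3 - 10*k^3 + 24*k^2 + 45*sqrt(2)*k^2 - 120*k - 8*sqrt(2)*k + 40*sqrt(2)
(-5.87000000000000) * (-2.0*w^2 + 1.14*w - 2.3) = 11.74*w^2 - 6.6918*w + 13.501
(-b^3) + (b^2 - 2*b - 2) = -b^3 + b^2 - 2*b - 2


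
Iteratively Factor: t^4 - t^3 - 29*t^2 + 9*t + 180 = (t - 3)*(t^3 + 2*t^2 - 23*t - 60) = (t - 3)*(t + 3)*(t^2 - t - 20) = (t - 5)*(t - 3)*(t + 3)*(t + 4)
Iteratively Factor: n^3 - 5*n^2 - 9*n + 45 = (n - 3)*(n^2 - 2*n - 15) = (n - 5)*(n - 3)*(n + 3)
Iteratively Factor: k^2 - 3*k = (k - 3)*(k)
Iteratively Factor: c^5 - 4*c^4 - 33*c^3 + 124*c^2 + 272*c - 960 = (c + 4)*(c^4 - 8*c^3 - c^2 + 128*c - 240) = (c - 3)*(c + 4)*(c^3 - 5*c^2 - 16*c + 80) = (c - 3)*(c + 4)^2*(c^2 - 9*c + 20) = (c - 5)*(c - 3)*(c + 4)^2*(c - 4)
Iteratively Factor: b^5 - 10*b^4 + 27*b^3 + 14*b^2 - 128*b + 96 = (b - 3)*(b^4 - 7*b^3 + 6*b^2 + 32*b - 32) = (b - 3)*(b - 1)*(b^3 - 6*b^2 + 32) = (b - 4)*(b - 3)*(b - 1)*(b^2 - 2*b - 8) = (b - 4)^2*(b - 3)*(b - 1)*(b + 2)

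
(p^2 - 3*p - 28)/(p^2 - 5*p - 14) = (p + 4)/(p + 2)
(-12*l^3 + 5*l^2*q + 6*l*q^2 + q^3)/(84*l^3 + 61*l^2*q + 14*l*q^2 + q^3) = (-l + q)/(7*l + q)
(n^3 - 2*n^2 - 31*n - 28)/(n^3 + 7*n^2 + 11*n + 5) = (n^2 - 3*n - 28)/(n^2 + 6*n + 5)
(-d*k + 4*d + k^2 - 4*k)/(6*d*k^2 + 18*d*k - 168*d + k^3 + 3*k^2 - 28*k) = (-d + k)/(6*d*k + 42*d + k^2 + 7*k)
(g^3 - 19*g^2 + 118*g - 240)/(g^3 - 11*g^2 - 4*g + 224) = (g^2 - 11*g + 30)/(g^2 - 3*g - 28)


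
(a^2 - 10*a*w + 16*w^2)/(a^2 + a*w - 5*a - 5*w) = (a^2 - 10*a*w + 16*w^2)/(a^2 + a*w - 5*a - 5*w)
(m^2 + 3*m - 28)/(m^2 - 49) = (m - 4)/(m - 7)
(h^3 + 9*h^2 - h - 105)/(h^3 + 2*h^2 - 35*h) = (h^2 + 2*h - 15)/(h*(h - 5))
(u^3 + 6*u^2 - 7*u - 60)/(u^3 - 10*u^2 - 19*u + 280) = (u^2 + u - 12)/(u^2 - 15*u + 56)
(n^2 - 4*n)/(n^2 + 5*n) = (n - 4)/(n + 5)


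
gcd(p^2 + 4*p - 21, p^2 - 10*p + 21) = p - 3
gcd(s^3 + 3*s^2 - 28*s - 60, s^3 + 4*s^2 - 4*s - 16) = s + 2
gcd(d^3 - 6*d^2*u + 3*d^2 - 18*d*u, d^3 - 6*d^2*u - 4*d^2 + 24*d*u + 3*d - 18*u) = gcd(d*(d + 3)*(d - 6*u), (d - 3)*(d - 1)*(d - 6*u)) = -d + 6*u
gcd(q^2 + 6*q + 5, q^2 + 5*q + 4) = q + 1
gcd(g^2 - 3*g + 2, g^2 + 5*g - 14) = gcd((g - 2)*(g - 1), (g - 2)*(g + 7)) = g - 2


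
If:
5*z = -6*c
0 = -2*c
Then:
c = 0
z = 0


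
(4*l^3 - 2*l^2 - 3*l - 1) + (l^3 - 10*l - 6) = 5*l^3 - 2*l^2 - 13*l - 7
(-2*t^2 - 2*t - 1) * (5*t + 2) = -10*t^3 - 14*t^2 - 9*t - 2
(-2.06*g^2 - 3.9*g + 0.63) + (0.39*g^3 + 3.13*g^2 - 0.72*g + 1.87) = 0.39*g^3 + 1.07*g^2 - 4.62*g + 2.5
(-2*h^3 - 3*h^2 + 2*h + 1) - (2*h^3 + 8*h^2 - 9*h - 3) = -4*h^3 - 11*h^2 + 11*h + 4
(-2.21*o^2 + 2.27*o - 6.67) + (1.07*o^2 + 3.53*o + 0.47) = -1.14*o^2 + 5.8*o - 6.2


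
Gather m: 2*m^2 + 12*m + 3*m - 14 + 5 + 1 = 2*m^2 + 15*m - 8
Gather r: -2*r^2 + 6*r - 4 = -2*r^2 + 6*r - 4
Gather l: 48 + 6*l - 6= 6*l + 42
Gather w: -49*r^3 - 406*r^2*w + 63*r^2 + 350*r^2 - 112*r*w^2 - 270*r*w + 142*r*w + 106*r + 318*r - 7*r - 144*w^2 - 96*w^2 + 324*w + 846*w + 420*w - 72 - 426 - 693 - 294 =-49*r^3 + 413*r^2 + 417*r + w^2*(-112*r - 240) + w*(-406*r^2 - 128*r + 1590) - 1485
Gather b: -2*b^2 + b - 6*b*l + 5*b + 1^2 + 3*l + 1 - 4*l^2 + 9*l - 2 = -2*b^2 + b*(6 - 6*l) - 4*l^2 + 12*l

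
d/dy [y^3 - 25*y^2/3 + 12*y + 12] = 3*y^2 - 50*y/3 + 12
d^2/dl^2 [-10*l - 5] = 0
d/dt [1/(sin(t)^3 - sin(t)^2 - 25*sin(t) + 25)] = (-3*sin(t)^2 + 2*sin(t) + 25)*cos(t)/(sin(t)^3 - sin(t)^2 - 25*sin(t) + 25)^2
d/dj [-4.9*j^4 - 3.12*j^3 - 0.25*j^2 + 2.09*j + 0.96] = -19.6*j^3 - 9.36*j^2 - 0.5*j + 2.09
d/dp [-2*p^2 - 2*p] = -4*p - 2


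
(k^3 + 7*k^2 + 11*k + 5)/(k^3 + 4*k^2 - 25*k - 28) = (k^2 + 6*k + 5)/(k^2 + 3*k - 28)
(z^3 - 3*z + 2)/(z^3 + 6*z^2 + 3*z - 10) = (z - 1)/(z + 5)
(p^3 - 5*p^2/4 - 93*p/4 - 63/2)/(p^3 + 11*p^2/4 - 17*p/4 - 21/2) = (p - 6)/(p - 2)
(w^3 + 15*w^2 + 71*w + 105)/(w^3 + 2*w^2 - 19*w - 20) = (w^2 + 10*w + 21)/(w^2 - 3*w - 4)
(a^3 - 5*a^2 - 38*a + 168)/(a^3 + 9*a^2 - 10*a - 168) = (a - 7)/(a + 7)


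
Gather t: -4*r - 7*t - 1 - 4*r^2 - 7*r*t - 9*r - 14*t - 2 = -4*r^2 - 13*r + t*(-7*r - 21) - 3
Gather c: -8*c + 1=1 - 8*c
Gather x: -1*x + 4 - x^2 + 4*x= -x^2 + 3*x + 4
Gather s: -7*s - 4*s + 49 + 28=77 - 11*s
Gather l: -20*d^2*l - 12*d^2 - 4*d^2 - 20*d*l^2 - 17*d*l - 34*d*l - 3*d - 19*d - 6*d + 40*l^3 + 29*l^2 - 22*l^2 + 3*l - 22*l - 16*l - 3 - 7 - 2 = -16*d^2 - 28*d + 40*l^3 + l^2*(7 - 20*d) + l*(-20*d^2 - 51*d - 35) - 12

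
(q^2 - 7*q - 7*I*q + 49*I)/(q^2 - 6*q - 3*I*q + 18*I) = (q^2 - 7*q - 7*I*q + 49*I)/(q^2 - 6*q - 3*I*q + 18*I)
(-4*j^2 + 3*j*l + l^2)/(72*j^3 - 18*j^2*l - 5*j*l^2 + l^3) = (-j + l)/(18*j^2 - 9*j*l + l^2)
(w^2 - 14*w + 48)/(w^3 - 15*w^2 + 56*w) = (w - 6)/(w*(w - 7))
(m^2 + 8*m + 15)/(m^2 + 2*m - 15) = (m + 3)/(m - 3)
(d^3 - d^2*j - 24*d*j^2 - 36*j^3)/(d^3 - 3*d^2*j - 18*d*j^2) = (d + 2*j)/d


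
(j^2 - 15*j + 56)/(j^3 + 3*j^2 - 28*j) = (j^2 - 15*j + 56)/(j*(j^2 + 3*j - 28))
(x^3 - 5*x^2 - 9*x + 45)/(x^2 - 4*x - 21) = (x^2 - 8*x + 15)/(x - 7)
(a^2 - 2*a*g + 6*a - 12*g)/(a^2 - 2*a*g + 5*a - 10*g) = (a + 6)/(a + 5)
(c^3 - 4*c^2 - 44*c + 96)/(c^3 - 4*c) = (c^2 - 2*c - 48)/(c*(c + 2))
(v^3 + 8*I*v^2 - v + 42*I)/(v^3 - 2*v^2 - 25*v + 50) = (v^3 + 8*I*v^2 - v + 42*I)/(v^3 - 2*v^2 - 25*v + 50)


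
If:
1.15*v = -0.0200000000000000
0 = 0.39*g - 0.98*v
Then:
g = -0.04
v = -0.02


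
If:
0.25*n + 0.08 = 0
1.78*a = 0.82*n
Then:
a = -0.15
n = -0.32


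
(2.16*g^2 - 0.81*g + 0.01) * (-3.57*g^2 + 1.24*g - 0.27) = -7.7112*g^4 + 5.5701*g^3 - 1.6233*g^2 + 0.2311*g - 0.0027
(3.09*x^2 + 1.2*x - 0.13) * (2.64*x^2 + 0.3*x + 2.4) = 8.1576*x^4 + 4.095*x^3 + 7.4328*x^2 + 2.841*x - 0.312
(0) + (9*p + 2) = 9*p + 2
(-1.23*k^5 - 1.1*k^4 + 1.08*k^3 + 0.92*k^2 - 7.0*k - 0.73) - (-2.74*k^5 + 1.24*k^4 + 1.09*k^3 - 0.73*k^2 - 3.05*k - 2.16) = 1.51*k^5 - 2.34*k^4 - 0.01*k^3 + 1.65*k^2 - 3.95*k + 1.43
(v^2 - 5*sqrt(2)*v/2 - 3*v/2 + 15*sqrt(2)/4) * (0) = 0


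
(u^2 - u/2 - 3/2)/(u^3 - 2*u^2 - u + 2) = (u - 3/2)/(u^2 - 3*u + 2)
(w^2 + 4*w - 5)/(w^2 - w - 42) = (-w^2 - 4*w + 5)/(-w^2 + w + 42)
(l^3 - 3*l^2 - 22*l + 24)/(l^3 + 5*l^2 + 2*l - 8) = (l - 6)/(l + 2)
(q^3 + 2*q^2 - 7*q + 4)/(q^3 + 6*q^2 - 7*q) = (q^2 + 3*q - 4)/(q*(q + 7))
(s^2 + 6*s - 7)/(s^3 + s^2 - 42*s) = (s - 1)/(s*(s - 6))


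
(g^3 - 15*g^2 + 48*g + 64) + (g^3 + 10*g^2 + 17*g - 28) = 2*g^3 - 5*g^2 + 65*g + 36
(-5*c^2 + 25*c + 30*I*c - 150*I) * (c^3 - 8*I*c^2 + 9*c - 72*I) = -5*c^5 + 25*c^4 + 70*I*c^4 + 195*c^3 - 350*I*c^3 - 975*c^2 + 630*I*c^2 + 2160*c - 3150*I*c - 10800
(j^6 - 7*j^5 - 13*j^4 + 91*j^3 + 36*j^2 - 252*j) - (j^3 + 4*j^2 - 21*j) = j^6 - 7*j^5 - 13*j^4 + 90*j^3 + 32*j^2 - 231*j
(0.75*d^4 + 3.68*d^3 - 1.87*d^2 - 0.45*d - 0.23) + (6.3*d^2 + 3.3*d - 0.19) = 0.75*d^4 + 3.68*d^3 + 4.43*d^2 + 2.85*d - 0.42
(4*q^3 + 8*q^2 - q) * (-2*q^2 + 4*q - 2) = -8*q^5 + 26*q^3 - 20*q^2 + 2*q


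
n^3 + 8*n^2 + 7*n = n*(n + 1)*(n + 7)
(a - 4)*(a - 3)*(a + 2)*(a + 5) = a^4 - 27*a^2 + 14*a + 120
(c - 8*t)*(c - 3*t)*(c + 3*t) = c^3 - 8*c^2*t - 9*c*t^2 + 72*t^3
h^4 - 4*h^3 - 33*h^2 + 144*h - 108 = (h - 6)*(h - 3)*(h - 1)*(h + 6)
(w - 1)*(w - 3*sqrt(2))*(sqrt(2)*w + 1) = sqrt(2)*w^3 - 5*w^2 - sqrt(2)*w^2 - 3*sqrt(2)*w + 5*w + 3*sqrt(2)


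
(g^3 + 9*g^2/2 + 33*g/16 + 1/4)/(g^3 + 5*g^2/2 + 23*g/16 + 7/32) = 2*(4*g^2 + 17*g + 4)/(8*g^2 + 18*g + 7)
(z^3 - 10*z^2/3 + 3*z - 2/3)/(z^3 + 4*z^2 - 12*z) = (3*z^2 - 4*z + 1)/(3*z*(z + 6))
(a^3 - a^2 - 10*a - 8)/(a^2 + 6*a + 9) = (a^3 - a^2 - 10*a - 8)/(a^2 + 6*a + 9)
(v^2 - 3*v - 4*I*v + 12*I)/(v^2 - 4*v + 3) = (v - 4*I)/(v - 1)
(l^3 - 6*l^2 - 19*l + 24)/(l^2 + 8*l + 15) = (l^2 - 9*l + 8)/(l + 5)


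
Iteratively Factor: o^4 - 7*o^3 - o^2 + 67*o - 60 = (o + 3)*(o^3 - 10*o^2 + 29*o - 20) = (o - 5)*(o + 3)*(o^2 - 5*o + 4) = (o - 5)*(o - 1)*(o + 3)*(o - 4)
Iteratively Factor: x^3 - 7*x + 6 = (x + 3)*(x^2 - 3*x + 2) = (x - 1)*(x + 3)*(x - 2)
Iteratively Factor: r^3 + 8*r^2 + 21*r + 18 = (r + 3)*(r^2 + 5*r + 6) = (r + 3)^2*(r + 2)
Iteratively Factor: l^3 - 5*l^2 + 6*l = (l - 3)*(l^2 - 2*l) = l*(l - 3)*(l - 2)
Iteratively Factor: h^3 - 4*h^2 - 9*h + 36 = (h - 4)*(h^2 - 9) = (h - 4)*(h - 3)*(h + 3)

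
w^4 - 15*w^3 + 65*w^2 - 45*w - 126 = (w - 7)*(w - 6)*(w - 3)*(w + 1)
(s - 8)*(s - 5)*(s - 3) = s^3 - 16*s^2 + 79*s - 120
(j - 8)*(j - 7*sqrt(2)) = j^2 - 7*sqrt(2)*j - 8*j + 56*sqrt(2)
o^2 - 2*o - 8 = (o - 4)*(o + 2)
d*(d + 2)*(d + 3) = d^3 + 5*d^2 + 6*d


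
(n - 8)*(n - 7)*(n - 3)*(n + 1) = n^4 - 17*n^3 + 83*n^2 - 67*n - 168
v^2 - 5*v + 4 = (v - 4)*(v - 1)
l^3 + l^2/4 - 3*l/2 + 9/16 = (l - 3/4)*(l - 1/2)*(l + 3/2)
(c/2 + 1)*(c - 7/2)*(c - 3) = c^3/2 - 9*c^2/4 - 5*c/4 + 21/2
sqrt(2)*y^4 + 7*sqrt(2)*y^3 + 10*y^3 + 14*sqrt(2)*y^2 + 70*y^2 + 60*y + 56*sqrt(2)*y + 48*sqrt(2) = (y + 6)*(y + sqrt(2))*(y + 4*sqrt(2))*(sqrt(2)*y + sqrt(2))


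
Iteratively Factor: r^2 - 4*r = (r - 4)*(r)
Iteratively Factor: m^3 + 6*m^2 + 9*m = (m + 3)*(m^2 + 3*m) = (m + 3)^2*(m)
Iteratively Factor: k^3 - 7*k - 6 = (k + 1)*(k^2 - k - 6) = (k + 1)*(k + 2)*(k - 3)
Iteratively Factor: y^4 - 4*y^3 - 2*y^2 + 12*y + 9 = (y + 1)*(y^3 - 5*y^2 + 3*y + 9) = (y + 1)^2*(y^2 - 6*y + 9) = (y - 3)*(y + 1)^2*(y - 3)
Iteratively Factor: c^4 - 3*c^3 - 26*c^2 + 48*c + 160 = (c - 5)*(c^3 + 2*c^2 - 16*c - 32) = (c - 5)*(c + 2)*(c^2 - 16) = (c - 5)*(c + 2)*(c + 4)*(c - 4)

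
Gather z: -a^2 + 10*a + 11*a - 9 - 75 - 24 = -a^2 + 21*a - 108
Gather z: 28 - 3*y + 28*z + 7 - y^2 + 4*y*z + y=-y^2 - 2*y + z*(4*y + 28) + 35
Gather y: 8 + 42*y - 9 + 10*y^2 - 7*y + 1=10*y^2 + 35*y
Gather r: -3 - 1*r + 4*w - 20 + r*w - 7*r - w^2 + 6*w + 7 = r*(w - 8) - w^2 + 10*w - 16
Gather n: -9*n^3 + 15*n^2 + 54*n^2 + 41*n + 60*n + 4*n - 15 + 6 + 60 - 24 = -9*n^3 + 69*n^2 + 105*n + 27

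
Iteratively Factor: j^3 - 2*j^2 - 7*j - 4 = (j + 1)*(j^2 - 3*j - 4) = (j + 1)^2*(j - 4)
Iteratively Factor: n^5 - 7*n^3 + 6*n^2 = (n)*(n^4 - 7*n^2 + 6*n) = n*(n - 2)*(n^3 + 2*n^2 - 3*n) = n*(n - 2)*(n + 3)*(n^2 - n) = n*(n - 2)*(n - 1)*(n + 3)*(n)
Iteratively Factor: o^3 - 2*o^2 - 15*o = (o - 5)*(o^2 + 3*o) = o*(o - 5)*(o + 3)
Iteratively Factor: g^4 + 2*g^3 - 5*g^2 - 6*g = (g - 2)*(g^3 + 4*g^2 + 3*g) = (g - 2)*(g + 1)*(g^2 + 3*g) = (g - 2)*(g + 1)*(g + 3)*(g)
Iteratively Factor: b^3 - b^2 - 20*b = (b)*(b^2 - b - 20) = b*(b - 5)*(b + 4)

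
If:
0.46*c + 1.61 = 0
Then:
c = -3.50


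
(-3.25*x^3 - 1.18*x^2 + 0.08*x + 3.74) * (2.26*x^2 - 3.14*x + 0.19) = -7.345*x^5 + 7.5382*x^4 + 3.2685*x^3 + 7.977*x^2 - 11.7284*x + 0.7106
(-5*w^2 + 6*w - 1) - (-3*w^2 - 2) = -2*w^2 + 6*w + 1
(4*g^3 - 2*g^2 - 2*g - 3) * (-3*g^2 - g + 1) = -12*g^5 + 2*g^4 + 12*g^3 + 9*g^2 + g - 3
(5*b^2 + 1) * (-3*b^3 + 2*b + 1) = -15*b^5 + 7*b^3 + 5*b^2 + 2*b + 1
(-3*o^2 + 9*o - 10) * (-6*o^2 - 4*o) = 18*o^4 - 42*o^3 + 24*o^2 + 40*o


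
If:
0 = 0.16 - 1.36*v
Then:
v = 0.12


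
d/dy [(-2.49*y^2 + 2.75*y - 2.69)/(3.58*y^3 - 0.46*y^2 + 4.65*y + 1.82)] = (8.9142*y^4 - 19.69*y^3 + 18.5771*y^2 - 11.5384*y + 17.5135)/(12.8164*y^6 - 3.2936*y^5 + 33.5056*y^4 + 8.7532*y^3 + 19.9481*y^2 + 16.926*y + 3.3124)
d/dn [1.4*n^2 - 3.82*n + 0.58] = 2.8*n - 3.82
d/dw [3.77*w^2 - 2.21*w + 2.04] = 7.54*w - 2.21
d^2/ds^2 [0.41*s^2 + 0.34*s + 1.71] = 0.820000000000000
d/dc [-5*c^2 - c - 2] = -10*c - 1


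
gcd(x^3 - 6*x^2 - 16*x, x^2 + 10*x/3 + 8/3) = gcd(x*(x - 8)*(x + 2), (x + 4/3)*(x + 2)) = x + 2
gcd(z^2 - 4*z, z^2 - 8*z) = z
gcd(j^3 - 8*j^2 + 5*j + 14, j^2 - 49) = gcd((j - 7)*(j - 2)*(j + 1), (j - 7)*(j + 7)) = j - 7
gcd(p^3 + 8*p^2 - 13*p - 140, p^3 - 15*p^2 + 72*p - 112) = p - 4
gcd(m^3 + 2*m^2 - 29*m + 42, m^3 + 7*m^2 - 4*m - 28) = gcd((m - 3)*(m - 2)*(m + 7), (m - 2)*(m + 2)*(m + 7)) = m^2 + 5*m - 14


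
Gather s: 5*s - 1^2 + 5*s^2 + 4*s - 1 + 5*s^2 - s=10*s^2 + 8*s - 2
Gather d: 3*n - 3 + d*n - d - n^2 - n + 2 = d*(n - 1) - n^2 + 2*n - 1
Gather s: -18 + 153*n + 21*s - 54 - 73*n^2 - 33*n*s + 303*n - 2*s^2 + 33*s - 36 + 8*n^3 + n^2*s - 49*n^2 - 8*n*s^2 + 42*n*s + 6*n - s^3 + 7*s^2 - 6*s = 8*n^3 - 122*n^2 + 462*n - s^3 + s^2*(5 - 8*n) + s*(n^2 + 9*n + 48) - 108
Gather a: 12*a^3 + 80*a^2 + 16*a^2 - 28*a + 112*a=12*a^3 + 96*a^2 + 84*a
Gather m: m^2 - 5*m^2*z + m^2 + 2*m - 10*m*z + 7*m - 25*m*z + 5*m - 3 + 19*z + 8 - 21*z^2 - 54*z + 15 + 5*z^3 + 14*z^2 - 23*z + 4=m^2*(2 - 5*z) + m*(14 - 35*z) + 5*z^3 - 7*z^2 - 58*z + 24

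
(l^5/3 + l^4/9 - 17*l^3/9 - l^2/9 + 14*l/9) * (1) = l^5/3 + l^4/9 - 17*l^3/9 - l^2/9 + 14*l/9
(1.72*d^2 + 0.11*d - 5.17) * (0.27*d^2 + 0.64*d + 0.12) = 0.4644*d^4 + 1.1305*d^3 - 1.1191*d^2 - 3.2956*d - 0.6204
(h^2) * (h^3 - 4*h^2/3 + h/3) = h^5 - 4*h^4/3 + h^3/3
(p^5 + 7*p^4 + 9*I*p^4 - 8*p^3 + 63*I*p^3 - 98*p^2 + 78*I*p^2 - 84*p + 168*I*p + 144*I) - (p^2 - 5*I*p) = p^5 + 7*p^4 + 9*I*p^4 - 8*p^3 + 63*I*p^3 - 99*p^2 + 78*I*p^2 - 84*p + 173*I*p + 144*I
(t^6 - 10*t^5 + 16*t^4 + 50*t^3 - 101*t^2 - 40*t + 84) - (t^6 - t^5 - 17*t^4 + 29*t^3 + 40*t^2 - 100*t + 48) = -9*t^5 + 33*t^4 + 21*t^3 - 141*t^2 + 60*t + 36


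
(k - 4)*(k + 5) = k^2 + k - 20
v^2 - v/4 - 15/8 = (v - 3/2)*(v + 5/4)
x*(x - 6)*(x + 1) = x^3 - 5*x^2 - 6*x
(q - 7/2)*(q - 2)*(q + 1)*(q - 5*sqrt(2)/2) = q^4 - 9*q^3/2 - 5*sqrt(2)*q^3/2 + 3*q^2/2 + 45*sqrt(2)*q^2/4 - 15*sqrt(2)*q/4 + 7*q - 35*sqrt(2)/2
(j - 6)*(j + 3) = j^2 - 3*j - 18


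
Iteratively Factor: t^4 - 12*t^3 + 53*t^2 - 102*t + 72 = (t - 2)*(t^3 - 10*t^2 + 33*t - 36) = (t - 4)*(t - 2)*(t^2 - 6*t + 9) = (t - 4)*(t - 3)*(t - 2)*(t - 3)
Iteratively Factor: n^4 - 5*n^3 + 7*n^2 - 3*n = (n)*(n^3 - 5*n^2 + 7*n - 3) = n*(n - 3)*(n^2 - 2*n + 1) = n*(n - 3)*(n - 1)*(n - 1)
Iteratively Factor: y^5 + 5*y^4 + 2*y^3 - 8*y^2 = (y + 2)*(y^4 + 3*y^3 - 4*y^2) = y*(y + 2)*(y^3 + 3*y^2 - 4*y) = y^2*(y + 2)*(y^2 + 3*y - 4) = y^2*(y + 2)*(y + 4)*(y - 1)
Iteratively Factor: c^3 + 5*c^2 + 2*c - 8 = (c - 1)*(c^2 + 6*c + 8) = (c - 1)*(c + 4)*(c + 2)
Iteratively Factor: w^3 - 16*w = (w + 4)*(w^2 - 4*w) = w*(w + 4)*(w - 4)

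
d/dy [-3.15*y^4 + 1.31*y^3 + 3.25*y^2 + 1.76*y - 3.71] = -12.6*y^3 + 3.93*y^2 + 6.5*y + 1.76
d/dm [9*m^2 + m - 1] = 18*m + 1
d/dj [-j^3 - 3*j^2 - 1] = 3*j*(-j - 2)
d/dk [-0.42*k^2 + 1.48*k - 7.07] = 1.48 - 0.84*k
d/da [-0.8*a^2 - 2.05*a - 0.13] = -1.6*a - 2.05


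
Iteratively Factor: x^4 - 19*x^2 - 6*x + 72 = (x - 2)*(x^3 + 2*x^2 - 15*x - 36) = (x - 4)*(x - 2)*(x^2 + 6*x + 9) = (x - 4)*(x - 2)*(x + 3)*(x + 3)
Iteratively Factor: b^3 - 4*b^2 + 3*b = (b - 1)*(b^2 - 3*b) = (b - 3)*(b - 1)*(b)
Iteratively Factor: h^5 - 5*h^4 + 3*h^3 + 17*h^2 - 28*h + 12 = (h + 2)*(h^4 - 7*h^3 + 17*h^2 - 17*h + 6) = (h - 1)*(h + 2)*(h^3 - 6*h^2 + 11*h - 6) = (h - 1)^2*(h + 2)*(h^2 - 5*h + 6) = (h - 3)*(h - 1)^2*(h + 2)*(h - 2)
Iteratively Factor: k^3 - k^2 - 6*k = (k)*(k^2 - k - 6) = k*(k - 3)*(k + 2)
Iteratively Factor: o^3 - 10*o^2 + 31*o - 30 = (o - 5)*(o^2 - 5*o + 6) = (o - 5)*(o - 2)*(o - 3)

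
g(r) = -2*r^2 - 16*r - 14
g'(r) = -4*r - 16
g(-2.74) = 14.82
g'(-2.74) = -5.04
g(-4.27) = 17.85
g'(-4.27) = 1.08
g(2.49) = -66.24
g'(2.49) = -25.96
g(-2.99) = 15.96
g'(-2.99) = -4.04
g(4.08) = -112.57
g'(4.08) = -32.32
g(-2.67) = 14.46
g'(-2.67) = -5.32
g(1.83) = -49.98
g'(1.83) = -23.32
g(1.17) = -35.46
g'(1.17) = -20.68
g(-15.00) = -224.00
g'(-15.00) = 44.00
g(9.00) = -320.00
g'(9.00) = -52.00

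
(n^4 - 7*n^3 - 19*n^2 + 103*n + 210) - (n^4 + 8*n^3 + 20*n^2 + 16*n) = -15*n^3 - 39*n^2 + 87*n + 210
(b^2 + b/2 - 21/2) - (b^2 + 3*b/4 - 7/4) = -b/4 - 35/4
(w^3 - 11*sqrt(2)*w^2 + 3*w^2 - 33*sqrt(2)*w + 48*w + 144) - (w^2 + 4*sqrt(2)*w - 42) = w^3 - 11*sqrt(2)*w^2 + 2*w^2 - 37*sqrt(2)*w + 48*w + 186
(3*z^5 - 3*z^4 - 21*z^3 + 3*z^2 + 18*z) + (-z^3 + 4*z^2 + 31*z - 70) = 3*z^5 - 3*z^4 - 22*z^3 + 7*z^2 + 49*z - 70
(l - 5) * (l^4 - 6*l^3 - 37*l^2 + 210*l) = l^5 - 11*l^4 - 7*l^3 + 395*l^2 - 1050*l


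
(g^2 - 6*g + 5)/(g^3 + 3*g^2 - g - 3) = (g - 5)/(g^2 + 4*g + 3)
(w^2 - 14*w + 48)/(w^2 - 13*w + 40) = (w - 6)/(w - 5)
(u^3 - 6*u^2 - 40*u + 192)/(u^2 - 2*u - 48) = u - 4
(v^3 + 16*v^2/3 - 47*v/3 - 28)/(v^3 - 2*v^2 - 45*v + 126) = (v + 4/3)/(v - 6)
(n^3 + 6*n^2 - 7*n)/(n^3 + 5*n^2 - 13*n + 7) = n/(n - 1)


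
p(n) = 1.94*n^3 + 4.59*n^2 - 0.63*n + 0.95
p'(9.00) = 553.41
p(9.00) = 1781.33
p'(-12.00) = 727.29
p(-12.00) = -2682.85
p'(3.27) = 91.62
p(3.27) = 115.80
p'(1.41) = 23.88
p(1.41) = 14.63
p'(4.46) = 156.08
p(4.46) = 261.55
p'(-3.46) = 37.28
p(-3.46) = -22.28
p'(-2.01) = 4.43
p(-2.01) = 5.01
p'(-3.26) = 31.30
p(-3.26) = -15.43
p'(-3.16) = 28.48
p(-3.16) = -12.44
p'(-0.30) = -2.86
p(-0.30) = 1.50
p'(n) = 5.82*n^2 + 9.18*n - 0.63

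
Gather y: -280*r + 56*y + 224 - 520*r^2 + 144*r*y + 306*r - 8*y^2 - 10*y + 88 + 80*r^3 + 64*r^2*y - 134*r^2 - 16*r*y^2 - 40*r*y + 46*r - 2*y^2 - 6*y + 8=80*r^3 - 654*r^2 + 72*r + y^2*(-16*r - 10) + y*(64*r^2 + 104*r + 40) + 320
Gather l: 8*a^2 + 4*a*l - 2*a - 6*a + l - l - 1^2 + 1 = 8*a^2 + 4*a*l - 8*a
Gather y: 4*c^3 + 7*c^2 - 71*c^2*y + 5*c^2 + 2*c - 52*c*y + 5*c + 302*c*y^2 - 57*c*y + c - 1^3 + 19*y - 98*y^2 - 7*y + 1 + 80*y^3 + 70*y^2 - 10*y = 4*c^3 + 12*c^2 + 8*c + 80*y^3 + y^2*(302*c - 28) + y*(-71*c^2 - 109*c + 2)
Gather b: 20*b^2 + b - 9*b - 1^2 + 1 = 20*b^2 - 8*b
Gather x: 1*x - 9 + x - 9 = 2*x - 18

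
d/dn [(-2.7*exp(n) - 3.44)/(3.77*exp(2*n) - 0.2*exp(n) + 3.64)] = (10.179*exp(2*n) + 25.9376*exp(n) - 10.516)*exp(n)/(14.2129*exp(4*n) - 1.508*exp(3*n) + 27.4856*exp(2*n) - 1.456*exp(n) + 13.2496)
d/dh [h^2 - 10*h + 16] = 2*h - 10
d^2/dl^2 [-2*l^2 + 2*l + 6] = -4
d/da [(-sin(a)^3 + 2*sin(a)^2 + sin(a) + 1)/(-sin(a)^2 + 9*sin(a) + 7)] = (sin(a)^4 - 18*sin(a)^3 - 2*sin(a)^2 + 30*sin(a) - 2)*cos(a)/(sin(a)^2 - 9*sin(a) - 7)^2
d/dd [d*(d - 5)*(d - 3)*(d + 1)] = 4*d^3 - 21*d^2 + 14*d + 15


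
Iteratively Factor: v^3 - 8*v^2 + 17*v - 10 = (v - 5)*(v^2 - 3*v + 2) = (v - 5)*(v - 2)*(v - 1)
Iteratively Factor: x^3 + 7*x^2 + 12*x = (x + 4)*(x^2 + 3*x) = (x + 3)*(x + 4)*(x)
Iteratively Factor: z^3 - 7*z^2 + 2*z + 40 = (z - 4)*(z^2 - 3*z - 10) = (z - 4)*(z + 2)*(z - 5)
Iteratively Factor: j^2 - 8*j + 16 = (j - 4)*(j - 4)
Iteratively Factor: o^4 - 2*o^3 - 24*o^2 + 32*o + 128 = (o - 4)*(o^3 + 2*o^2 - 16*o - 32) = (o - 4)^2*(o^2 + 6*o + 8) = (o - 4)^2*(o + 2)*(o + 4)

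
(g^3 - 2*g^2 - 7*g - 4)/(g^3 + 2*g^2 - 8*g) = (g^3 - 2*g^2 - 7*g - 4)/(g*(g^2 + 2*g - 8))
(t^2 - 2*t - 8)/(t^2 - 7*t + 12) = (t + 2)/(t - 3)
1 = 1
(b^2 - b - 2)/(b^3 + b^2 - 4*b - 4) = 1/(b + 2)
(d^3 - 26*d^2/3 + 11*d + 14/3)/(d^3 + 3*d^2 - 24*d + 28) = (3*d^2 - 20*d - 7)/(3*(d^2 + 5*d - 14))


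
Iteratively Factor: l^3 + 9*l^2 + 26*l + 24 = (l + 2)*(l^2 + 7*l + 12) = (l + 2)*(l + 3)*(l + 4)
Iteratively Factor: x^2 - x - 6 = (x + 2)*(x - 3)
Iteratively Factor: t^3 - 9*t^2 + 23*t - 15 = (t - 3)*(t^2 - 6*t + 5) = (t - 5)*(t - 3)*(t - 1)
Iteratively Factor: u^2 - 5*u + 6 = (u - 3)*(u - 2)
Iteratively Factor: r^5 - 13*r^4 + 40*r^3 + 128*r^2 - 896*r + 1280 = (r - 4)*(r^4 - 9*r^3 + 4*r^2 + 144*r - 320) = (r - 4)*(r + 4)*(r^3 - 13*r^2 + 56*r - 80) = (r - 4)^2*(r + 4)*(r^2 - 9*r + 20) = (r - 5)*(r - 4)^2*(r + 4)*(r - 4)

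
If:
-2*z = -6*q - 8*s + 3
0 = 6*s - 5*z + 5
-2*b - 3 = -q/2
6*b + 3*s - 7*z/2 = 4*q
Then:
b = -73/17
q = -190/17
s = 875/68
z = 559/34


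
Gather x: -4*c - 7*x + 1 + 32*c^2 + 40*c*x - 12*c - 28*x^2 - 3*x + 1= 32*c^2 - 16*c - 28*x^2 + x*(40*c - 10) + 2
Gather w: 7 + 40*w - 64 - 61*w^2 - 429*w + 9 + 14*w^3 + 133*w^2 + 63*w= 14*w^3 + 72*w^2 - 326*w - 48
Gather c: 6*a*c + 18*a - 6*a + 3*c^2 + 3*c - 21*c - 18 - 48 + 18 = 12*a + 3*c^2 + c*(6*a - 18) - 48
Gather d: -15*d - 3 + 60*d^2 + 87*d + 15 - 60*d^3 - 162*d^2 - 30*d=-60*d^3 - 102*d^2 + 42*d + 12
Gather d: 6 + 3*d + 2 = 3*d + 8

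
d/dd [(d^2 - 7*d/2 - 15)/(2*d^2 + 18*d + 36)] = (25*d^2 + 132*d + 144)/(4*(d^4 + 18*d^3 + 117*d^2 + 324*d + 324))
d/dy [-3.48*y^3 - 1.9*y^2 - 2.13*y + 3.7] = -10.44*y^2 - 3.8*y - 2.13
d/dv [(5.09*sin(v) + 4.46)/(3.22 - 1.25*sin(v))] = 21.9648*cos(v)/(1.25*sin(v) - 3.22)^2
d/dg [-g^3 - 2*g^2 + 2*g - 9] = -3*g^2 - 4*g + 2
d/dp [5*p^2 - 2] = 10*p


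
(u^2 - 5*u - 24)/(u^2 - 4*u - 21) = (u - 8)/(u - 7)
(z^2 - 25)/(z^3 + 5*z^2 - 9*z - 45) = (z - 5)/(z^2 - 9)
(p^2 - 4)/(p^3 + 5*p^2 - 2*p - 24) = (p + 2)/(p^2 + 7*p + 12)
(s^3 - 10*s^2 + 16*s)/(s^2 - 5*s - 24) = s*(s - 2)/(s + 3)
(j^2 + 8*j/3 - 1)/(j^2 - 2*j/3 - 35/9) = 3*(-3*j^2 - 8*j + 3)/(-9*j^2 + 6*j + 35)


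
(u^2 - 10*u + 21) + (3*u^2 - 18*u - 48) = 4*u^2 - 28*u - 27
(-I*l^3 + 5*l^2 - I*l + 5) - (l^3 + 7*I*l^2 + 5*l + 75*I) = -l^3 - I*l^3 + 5*l^2 - 7*I*l^2 - 5*l - I*l + 5 - 75*I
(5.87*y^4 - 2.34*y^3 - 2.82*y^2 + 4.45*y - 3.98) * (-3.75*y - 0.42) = -22.0125*y^5 + 6.3096*y^4 + 11.5578*y^3 - 15.5031*y^2 + 13.056*y + 1.6716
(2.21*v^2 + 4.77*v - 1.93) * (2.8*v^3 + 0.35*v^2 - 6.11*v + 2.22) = 6.188*v^5 + 14.1295*v^4 - 17.2376*v^3 - 24.914*v^2 + 22.3817*v - 4.2846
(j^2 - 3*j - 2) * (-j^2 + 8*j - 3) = -j^4 + 11*j^3 - 25*j^2 - 7*j + 6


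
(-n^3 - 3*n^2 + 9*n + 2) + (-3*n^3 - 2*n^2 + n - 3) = -4*n^3 - 5*n^2 + 10*n - 1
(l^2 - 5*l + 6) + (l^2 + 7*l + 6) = 2*l^2 + 2*l + 12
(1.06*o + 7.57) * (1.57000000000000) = 1.6642*o + 11.8849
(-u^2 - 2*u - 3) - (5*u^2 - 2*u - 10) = 7 - 6*u^2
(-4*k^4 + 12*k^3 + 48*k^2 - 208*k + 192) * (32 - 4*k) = 16*k^5 - 176*k^4 + 192*k^3 + 2368*k^2 - 7424*k + 6144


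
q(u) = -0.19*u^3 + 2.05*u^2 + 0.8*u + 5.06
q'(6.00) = 4.88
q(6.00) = 42.62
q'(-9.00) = -82.27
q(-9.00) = 302.42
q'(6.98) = 1.65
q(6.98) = 45.91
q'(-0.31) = -0.53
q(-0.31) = 5.01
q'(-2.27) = -11.44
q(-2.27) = 16.03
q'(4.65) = 7.54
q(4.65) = 34.00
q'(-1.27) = -5.33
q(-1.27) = 7.74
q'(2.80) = 7.81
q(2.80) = 19.20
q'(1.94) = 6.61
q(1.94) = 12.94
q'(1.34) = 5.27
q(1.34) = 9.36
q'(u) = -0.57*u^2 + 4.1*u + 0.8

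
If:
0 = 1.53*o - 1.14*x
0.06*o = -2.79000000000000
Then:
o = -46.50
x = -62.41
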